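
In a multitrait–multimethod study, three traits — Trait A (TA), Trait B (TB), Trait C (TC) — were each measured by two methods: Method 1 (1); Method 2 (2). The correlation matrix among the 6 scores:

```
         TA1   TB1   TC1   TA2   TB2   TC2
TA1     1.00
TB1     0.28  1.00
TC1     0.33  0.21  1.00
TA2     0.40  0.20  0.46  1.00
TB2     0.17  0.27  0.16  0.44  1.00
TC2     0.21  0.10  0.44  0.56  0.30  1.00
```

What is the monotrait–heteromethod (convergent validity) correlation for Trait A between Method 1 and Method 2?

0.40

Same trait (TA), different methods: r(TA1, TA2) = 0.40.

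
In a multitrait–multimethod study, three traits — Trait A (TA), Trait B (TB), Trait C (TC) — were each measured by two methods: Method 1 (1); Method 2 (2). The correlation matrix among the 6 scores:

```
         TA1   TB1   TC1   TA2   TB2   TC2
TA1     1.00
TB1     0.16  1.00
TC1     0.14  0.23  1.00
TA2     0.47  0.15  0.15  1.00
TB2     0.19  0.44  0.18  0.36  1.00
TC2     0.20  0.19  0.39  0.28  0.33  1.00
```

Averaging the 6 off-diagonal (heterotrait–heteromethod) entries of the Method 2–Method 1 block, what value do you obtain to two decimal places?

HTHM values (method 2 × method 1): 0.15, 0.15, 0.19, 0.18, 0.20, 0.19; mean = 1.06/6 = 0.18.

0.18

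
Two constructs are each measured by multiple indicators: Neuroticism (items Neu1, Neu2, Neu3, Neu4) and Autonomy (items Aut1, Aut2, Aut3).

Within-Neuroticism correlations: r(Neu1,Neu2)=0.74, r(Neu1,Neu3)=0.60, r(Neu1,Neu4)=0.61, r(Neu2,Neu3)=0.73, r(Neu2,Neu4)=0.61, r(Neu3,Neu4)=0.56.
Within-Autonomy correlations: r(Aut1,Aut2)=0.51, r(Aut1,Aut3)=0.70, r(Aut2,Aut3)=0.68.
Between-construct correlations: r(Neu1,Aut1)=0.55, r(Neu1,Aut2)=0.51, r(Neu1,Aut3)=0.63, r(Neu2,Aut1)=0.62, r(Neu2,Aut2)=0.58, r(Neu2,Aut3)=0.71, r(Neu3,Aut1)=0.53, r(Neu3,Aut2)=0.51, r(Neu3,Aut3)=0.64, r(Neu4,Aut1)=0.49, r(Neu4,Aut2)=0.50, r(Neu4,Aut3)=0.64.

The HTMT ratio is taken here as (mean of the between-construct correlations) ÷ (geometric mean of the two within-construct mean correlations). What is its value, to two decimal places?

0.91

Between-construct mean = 6.91/12 = 0.5758.
Mean within-Neu = 3.85/6 = 0.6417; mean within-Aut = 1.89/3 = 0.6300.
Geometric mean = √(0.6417 × 0.6300) = 0.6358.
HTMT = 0.5758 / 0.6358 = 0.91.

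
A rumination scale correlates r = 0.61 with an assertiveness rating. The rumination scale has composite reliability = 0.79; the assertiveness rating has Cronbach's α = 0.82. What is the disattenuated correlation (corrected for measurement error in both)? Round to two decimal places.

0.76

r_true = r_obs / √(r_xx · r_yy) = 0.61 / √(0.79 × 0.82) = 0.61 / √0.6478 = 0.61 / 0.8049 ≈ 0.76.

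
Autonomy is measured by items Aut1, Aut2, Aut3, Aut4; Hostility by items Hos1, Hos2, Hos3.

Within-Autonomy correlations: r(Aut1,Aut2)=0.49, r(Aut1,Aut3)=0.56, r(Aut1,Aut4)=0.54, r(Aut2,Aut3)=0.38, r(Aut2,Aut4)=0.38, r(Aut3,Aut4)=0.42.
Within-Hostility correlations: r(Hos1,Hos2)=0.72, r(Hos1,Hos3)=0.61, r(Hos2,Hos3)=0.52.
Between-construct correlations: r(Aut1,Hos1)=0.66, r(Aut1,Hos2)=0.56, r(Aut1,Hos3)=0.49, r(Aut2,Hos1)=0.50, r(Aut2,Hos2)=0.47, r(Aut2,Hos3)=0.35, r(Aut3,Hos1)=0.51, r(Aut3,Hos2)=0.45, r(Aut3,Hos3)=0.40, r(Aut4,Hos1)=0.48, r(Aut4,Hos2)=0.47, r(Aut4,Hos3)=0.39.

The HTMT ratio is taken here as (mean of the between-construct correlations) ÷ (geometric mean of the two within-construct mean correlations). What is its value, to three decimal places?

Mean between = 5.73/12 = 0.4775.
Mean within-Aut = 2.77/6 = 0.4617; mean within-Hos = 1.85/3 = 0.6167.
Geometric mean = √(0.4617 × 0.6167) = 0.5336.
HTMT = 0.4775 / 0.5336 = 0.895.

0.895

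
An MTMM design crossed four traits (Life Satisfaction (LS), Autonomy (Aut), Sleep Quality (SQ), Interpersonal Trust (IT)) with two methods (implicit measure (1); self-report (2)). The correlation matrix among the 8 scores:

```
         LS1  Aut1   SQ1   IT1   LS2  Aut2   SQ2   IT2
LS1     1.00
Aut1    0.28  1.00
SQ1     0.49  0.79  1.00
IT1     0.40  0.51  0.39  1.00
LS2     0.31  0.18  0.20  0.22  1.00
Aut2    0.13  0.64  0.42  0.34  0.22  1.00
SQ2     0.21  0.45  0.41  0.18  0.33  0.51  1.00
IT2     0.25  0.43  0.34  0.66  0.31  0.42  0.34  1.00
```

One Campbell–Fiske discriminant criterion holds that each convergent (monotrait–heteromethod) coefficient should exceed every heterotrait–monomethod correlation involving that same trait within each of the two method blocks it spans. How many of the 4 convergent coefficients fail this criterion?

3

Checking each validity diagonal entry against its comparison values:
LS (methods 1·2): 0.31 vs {0.28, 0.22, 0.49, 0.33, 0.40, 0.31} → fail.
Aut (methods 1·2): 0.64 vs {0.28, 0.22, 0.79, 0.51, 0.51, 0.42} → fail.
SQ (methods 1·2): 0.41 vs {0.49, 0.33, 0.79, 0.51, 0.39, 0.34} → fail.
IT (methods 1·2): 0.66 vs {0.40, 0.31, 0.51, 0.42, 0.39, 0.34} → pass.
3 of 4 fail.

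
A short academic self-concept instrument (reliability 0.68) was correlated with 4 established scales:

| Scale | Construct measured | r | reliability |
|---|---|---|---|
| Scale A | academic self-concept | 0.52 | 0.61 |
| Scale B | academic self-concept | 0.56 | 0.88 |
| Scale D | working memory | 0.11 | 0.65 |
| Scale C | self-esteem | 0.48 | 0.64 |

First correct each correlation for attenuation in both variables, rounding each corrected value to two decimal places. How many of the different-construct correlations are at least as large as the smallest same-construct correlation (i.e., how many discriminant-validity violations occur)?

1

Disattenuated r (r / √(r_scale · r_new)):
  Scale A (conv): 0.52 / √(0.61·0.68) = 0.81
  Scale B (conv): 0.56 / √(0.88·0.68) = 0.72
  Scale D (disc): 0.11 / √(0.65·0.68) = 0.17
  Scale C (disc): 0.48 / √(0.64·0.68) = 0.73
Smallest convergent = 0.72. Discriminant values: 0.17, 0.73; count ≥ 0.72 → 1.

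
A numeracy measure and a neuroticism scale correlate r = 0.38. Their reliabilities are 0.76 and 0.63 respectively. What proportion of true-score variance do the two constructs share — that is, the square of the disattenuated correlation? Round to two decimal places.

0.30

Disattenuated r = 0.38 / √(0.76 × 0.63) = 0.38 / 0.6920 = 0.5491.
Shared true-score variance = 0.5491² = 0.3015 ≈ 0.30.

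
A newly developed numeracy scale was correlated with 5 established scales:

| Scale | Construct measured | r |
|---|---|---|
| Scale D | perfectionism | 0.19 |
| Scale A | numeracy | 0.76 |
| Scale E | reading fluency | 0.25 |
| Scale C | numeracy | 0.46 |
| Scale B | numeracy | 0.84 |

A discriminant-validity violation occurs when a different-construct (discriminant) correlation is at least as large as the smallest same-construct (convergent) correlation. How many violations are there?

Convergent (same construct = numeracy): Scale A, Scale C, Scale B.
Smallest convergent = 0.46. Discriminant values: 0.19, 0.25; count ≥ 0.46 → 0.

0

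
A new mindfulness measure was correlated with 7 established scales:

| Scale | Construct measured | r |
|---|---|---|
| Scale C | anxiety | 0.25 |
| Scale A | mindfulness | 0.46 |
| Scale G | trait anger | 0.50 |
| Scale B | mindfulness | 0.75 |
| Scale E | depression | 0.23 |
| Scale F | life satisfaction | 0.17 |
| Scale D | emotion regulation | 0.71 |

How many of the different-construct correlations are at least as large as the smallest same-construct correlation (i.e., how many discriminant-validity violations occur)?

2

Convergent (same construct = mindfulness): Scale A, Scale B.
Smallest convergent = 0.46. Discriminant values: 0.25, 0.50, 0.23, 0.17, 0.71; count ≥ 0.46 → 2.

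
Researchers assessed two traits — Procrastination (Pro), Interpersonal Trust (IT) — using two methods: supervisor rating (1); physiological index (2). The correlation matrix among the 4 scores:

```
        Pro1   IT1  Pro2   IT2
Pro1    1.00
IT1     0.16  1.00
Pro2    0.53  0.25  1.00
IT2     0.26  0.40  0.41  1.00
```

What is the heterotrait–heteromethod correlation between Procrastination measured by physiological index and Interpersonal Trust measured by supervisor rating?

0.25

Different traits and methods: r(Pro2, IT1) = 0.25.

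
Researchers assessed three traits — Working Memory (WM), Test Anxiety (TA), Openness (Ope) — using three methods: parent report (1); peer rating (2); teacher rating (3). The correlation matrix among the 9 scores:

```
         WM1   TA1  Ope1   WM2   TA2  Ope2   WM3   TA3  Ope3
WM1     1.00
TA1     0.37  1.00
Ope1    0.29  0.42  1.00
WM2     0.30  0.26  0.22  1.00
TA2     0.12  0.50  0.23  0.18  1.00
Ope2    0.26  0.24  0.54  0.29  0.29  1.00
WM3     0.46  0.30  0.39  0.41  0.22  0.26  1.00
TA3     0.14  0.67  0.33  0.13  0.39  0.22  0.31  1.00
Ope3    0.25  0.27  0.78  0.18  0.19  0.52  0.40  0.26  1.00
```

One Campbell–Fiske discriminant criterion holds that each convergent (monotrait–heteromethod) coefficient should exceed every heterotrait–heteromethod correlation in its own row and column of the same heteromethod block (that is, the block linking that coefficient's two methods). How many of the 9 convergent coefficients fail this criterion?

Each convergent coefficient versus the relevant comparison correlations:
WM (methods 1·2): 0.30 vs {0.12, 0.26, 0.26, 0.22} → pass.
WM (methods 1·3): 0.46 vs {0.14, 0.30, 0.25, 0.39} → pass.
WM (methods 2·3): 0.41 vs {0.13, 0.22, 0.18, 0.26} → pass.
TA (methods 1·2): 0.50 vs {0.26, 0.12, 0.24, 0.23} → pass.
TA (methods 1·3): 0.67 vs {0.30, 0.14, 0.27, 0.33} → pass.
TA (methods 2·3): 0.39 vs {0.22, 0.13, 0.19, 0.22} → pass.
Ope (methods 1·2): 0.54 vs {0.22, 0.26, 0.23, 0.24} → pass.
Ope (methods 1·3): 0.78 vs {0.39, 0.25, 0.33, 0.27} → pass.
Ope (methods 2·3): 0.52 vs {0.26, 0.18, 0.22, 0.19} → pass.
0 of 9 fail.

0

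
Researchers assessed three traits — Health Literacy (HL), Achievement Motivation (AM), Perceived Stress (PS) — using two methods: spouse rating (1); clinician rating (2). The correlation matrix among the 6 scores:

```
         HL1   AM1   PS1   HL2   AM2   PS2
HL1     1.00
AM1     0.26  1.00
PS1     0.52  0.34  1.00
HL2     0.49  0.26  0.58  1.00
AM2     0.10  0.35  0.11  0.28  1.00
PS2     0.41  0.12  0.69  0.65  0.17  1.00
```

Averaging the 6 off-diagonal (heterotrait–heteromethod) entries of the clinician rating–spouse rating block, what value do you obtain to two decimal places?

0.26

HTHM values (method 2 × method 1): 0.26, 0.58, 0.10, 0.11, 0.41, 0.12; mean = 1.58/6 = 0.26.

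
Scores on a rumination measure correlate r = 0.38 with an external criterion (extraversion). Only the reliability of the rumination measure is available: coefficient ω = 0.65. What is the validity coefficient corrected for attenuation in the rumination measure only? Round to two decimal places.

Single correction: r_c = r_obs / √r_xx = 0.38 / √0.65 = 0.38 / 0.8062 ≈ 0.47.

0.47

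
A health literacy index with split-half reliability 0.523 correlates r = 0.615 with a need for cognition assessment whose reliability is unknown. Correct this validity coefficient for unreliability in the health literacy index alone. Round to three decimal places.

Single correction: r_c = r_obs / √r_xx = 0.615 / √0.523 = 0.615 / 0.7232 ≈ 0.850.

0.850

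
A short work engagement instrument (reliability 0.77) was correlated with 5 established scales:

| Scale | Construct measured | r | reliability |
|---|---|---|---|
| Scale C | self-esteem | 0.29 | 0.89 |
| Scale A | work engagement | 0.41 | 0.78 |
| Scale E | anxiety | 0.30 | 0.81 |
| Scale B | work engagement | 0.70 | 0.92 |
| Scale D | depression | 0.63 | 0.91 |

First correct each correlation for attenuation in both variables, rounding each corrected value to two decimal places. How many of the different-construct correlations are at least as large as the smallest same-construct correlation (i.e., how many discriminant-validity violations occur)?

1

Disattenuated r (r / √(r_scale · r_new)):
  Scale C (disc): 0.29 / √(0.89·0.77) = 0.35
  Scale A (conv): 0.41 / √(0.78·0.77) = 0.53
  Scale E (disc): 0.30 / √(0.81·0.77) = 0.38
  Scale B (conv): 0.70 / √(0.92·0.77) = 0.83
  Scale D (disc): 0.63 / √(0.91·0.77) = 0.75
Smallest convergent = 0.53. Discriminant values: 0.35, 0.38, 0.75; count ≥ 0.53 → 1.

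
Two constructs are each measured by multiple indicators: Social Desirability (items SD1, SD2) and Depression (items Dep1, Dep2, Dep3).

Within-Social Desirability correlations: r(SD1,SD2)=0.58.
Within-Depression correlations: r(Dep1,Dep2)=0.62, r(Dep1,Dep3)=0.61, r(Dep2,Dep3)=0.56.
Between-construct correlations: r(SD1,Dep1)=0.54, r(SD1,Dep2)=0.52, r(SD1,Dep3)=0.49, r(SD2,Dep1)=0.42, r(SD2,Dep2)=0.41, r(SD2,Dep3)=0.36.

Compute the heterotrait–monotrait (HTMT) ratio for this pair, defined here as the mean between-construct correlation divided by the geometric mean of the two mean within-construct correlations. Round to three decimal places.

0.776

Mean heterotrait r = 2.74/6 = 0.4567.
Mean within-SD = 0.58/1 = 0.5800; mean within-Dep = 1.79/3 = 0.5967.
Geometric mean = √(0.5800 × 0.5967) = 0.5883.
HTMT = 0.4567 / 0.5883 = 0.776.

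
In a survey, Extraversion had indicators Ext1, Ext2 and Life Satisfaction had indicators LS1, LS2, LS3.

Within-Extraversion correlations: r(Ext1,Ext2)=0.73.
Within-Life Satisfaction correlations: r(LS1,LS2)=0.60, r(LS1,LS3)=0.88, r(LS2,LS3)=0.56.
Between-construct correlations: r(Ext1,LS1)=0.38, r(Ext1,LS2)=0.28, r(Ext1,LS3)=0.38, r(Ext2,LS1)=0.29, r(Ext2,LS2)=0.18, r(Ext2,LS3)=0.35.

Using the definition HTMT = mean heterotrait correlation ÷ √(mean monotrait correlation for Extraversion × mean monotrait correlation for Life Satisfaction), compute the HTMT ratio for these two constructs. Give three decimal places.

Mean heterotrait r = 1.86/6 = 0.3100.
Mean within-Ext = 0.73/1 = 0.7300; mean within-LS = 2.04/3 = 0.6800.
Geometric mean = √(0.7300 × 0.6800) = 0.7046.
HTMT = 0.3100 / 0.7046 = 0.440.

0.440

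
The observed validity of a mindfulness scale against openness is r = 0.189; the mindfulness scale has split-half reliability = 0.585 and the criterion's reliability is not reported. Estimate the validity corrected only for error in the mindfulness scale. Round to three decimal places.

0.247

Single correction: r_c = r_obs / √r_xx = 0.189 / √0.585 = 0.189 / 0.7649 ≈ 0.247.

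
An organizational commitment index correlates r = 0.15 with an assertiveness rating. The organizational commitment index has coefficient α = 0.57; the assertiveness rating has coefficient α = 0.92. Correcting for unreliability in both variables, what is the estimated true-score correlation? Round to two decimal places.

r_true = r_obs / √(r_xx · r_yy) = 0.15 / √(0.57 × 0.92) = 0.15 / √0.5244 = 0.15 / 0.7242 ≈ 0.21.

0.21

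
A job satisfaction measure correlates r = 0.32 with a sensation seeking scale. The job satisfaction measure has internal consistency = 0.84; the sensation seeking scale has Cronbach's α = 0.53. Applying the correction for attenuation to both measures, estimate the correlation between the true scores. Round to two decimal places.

r_true = r_obs / √(r_xx · r_yy) = 0.32 / √(0.84 × 0.53) = 0.32 / √0.4452 = 0.32 / 0.6672 ≈ 0.48.

0.48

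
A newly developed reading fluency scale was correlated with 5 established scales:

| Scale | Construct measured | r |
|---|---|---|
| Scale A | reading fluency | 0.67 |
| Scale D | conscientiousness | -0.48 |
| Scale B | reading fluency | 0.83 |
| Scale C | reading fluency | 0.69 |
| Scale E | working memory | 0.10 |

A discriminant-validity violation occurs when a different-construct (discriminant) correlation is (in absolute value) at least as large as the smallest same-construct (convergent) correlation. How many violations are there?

0

Convergent (same construct = reading fluency): Scale A, Scale B, Scale C.
Smallest convergent = 0.67. Discriminant |r|: 0.48, 0.10; count ≥ 0.67 → 0.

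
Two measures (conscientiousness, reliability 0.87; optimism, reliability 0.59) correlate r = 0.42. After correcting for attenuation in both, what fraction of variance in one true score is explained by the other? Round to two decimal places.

0.34

Disattenuated r = 0.42 / √(0.87 × 0.59) = 0.42 / 0.7164 = 0.5863.
Shared true-score variance = 0.5863² = 0.3437 ≈ 0.34.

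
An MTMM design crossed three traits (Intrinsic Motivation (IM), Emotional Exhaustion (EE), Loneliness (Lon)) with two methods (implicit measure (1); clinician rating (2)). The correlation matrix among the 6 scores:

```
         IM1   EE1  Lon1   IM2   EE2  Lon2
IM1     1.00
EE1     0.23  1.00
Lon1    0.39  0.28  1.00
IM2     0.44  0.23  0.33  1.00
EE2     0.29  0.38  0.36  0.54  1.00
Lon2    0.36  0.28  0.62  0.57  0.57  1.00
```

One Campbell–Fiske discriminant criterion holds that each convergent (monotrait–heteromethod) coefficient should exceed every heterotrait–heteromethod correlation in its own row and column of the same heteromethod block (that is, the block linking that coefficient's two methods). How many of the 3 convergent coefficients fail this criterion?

Each convergent coefficient versus the relevant comparison correlations:
IM (methods 1·2): 0.44 vs {0.29, 0.23, 0.36, 0.33} → pass.
EE (methods 1·2): 0.38 vs {0.23, 0.29, 0.28, 0.36} → pass.
Lon (methods 1·2): 0.62 vs {0.33, 0.36, 0.36, 0.28} → pass.
0 of 3 fail.

0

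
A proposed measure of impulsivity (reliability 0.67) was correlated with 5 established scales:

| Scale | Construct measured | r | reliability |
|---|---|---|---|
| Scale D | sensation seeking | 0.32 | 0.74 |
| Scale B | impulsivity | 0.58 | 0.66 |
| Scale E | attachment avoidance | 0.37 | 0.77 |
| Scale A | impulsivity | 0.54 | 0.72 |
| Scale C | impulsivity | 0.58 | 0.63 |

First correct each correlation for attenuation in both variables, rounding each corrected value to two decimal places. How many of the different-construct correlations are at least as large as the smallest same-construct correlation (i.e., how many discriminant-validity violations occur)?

Disattenuated r (r / √(r_scale · r_new)):
  Scale D (disc): 0.32 / √(0.74·0.67) = 0.45
  Scale B (conv): 0.58 / √(0.66·0.67) = 0.87
  Scale E (disc): 0.37 / √(0.77·0.67) = 0.52
  Scale A (conv): 0.54 / √(0.72·0.67) = 0.78
  Scale C (conv): 0.58 / √(0.63·0.67) = 0.89
Smallest convergent = 0.78. Discriminant values: 0.45, 0.52; count ≥ 0.78 → 0.

0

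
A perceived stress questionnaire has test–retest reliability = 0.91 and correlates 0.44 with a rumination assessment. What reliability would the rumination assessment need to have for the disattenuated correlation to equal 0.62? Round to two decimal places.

0.55

r_true = r_obs / √(r_xx · r_yy) ⇒ 0.62 = 0.44 / √(0.91 · r_yy).
√(0.91 · r_yy) = 0.44 / 0.62 = 0.7097; 0.91 · r_yy = 0.5037; r_yy = 0.5037 / 0.91 ≈ 0.55.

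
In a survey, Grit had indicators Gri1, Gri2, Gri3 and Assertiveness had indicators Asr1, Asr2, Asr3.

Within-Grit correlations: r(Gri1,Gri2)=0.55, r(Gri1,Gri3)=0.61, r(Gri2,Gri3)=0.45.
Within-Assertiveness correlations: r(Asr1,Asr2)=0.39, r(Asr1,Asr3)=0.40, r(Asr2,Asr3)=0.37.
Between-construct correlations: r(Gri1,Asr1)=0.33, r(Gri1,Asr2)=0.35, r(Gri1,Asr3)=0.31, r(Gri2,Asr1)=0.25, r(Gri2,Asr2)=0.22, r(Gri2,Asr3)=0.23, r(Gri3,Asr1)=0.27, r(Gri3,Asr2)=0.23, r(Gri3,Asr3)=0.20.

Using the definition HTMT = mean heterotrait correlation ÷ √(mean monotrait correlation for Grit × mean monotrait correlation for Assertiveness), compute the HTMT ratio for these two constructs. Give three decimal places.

Mean heterotrait r = 2.39/9 = 0.2656.
Mean within-Gri = 1.61/3 = 0.5367; mean within-Asr = 1.16/3 = 0.3867.
Geometric mean = √(0.5367 × 0.3867) = 0.4556.
HTMT = 0.2656 / 0.4556 = 0.583.

0.583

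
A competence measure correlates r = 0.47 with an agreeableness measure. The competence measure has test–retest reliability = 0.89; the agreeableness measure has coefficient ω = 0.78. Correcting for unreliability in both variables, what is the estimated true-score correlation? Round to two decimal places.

r_true = r_obs / √(r_xx · r_yy) = 0.47 / √(0.89 × 0.78) = 0.47 / √0.6942 = 0.47 / 0.8332 ≈ 0.56.

0.56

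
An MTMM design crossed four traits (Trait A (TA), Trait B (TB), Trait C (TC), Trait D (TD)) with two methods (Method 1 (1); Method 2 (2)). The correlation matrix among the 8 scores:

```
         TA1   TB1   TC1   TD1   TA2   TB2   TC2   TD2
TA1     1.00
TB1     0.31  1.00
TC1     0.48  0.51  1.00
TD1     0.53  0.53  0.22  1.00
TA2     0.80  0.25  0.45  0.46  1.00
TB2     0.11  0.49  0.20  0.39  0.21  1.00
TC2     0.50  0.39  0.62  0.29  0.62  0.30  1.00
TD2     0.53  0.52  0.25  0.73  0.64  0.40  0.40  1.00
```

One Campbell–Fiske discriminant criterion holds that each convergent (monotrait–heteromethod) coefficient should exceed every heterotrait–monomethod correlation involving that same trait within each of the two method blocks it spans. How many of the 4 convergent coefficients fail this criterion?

Convergent coefficients and their comparison sets:
TA (methods 1·2): 0.80 vs {0.31, 0.21, 0.48, 0.62, 0.53, 0.64} → pass.
TB (methods 1·2): 0.49 vs {0.31, 0.21, 0.51, 0.30, 0.53, 0.40} → fail.
TC (methods 1·2): 0.62 vs {0.48, 0.62, 0.51, 0.30, 0.22, 0.40} → fail.
TD (methods 1·2): 0.73 vs {0.53, 0.64, 0.53, 0.40, 0.22, 0.40} → pass.
2 of 4 fail.

2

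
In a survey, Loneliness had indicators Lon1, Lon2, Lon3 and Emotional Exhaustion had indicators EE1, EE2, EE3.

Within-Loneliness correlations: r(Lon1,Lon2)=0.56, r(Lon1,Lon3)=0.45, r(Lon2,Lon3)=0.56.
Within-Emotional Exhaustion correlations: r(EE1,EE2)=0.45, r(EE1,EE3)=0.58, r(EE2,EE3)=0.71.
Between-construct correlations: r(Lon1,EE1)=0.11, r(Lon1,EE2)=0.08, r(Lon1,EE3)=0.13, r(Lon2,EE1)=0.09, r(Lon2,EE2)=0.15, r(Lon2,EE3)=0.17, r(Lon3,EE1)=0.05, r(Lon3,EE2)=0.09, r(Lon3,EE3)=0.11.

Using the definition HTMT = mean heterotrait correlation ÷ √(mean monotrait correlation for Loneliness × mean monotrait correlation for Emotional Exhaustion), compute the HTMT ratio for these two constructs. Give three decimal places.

Between-construct mean = 0.98/9 = 0.1089.
Mean within-Lon = 1.57/3 = 0.5233; mean within-EE = 1.74/3 = 0.5800.
Geometric mean = √(0.5233 × 0.5800) = 0.5509.
HTMT = 0.1089 / 0.5509 = 0.198.

0.198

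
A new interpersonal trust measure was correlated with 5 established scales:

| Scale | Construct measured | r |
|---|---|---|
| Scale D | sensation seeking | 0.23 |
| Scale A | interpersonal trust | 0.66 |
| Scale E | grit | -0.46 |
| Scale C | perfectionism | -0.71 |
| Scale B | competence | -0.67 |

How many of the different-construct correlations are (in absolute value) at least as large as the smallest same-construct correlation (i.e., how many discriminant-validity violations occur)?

Convergent (same construct = interpersonal trust): Scale A.
Smallest convergent = 0.66. Discriminant |r|: 0.23, 0.46, 0.71, 0.67; count ≥ 0.66 → 2.

2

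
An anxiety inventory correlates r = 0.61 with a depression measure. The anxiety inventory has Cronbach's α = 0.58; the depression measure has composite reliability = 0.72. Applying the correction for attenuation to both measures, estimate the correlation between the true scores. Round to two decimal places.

r_true = r_obs / √(r_xx · r_yy) = 0.61 / √(0.58 × 0.72) = 0.61 / √0.4176 = 0.61 / 0.6462 ≈ 0.94.

0.94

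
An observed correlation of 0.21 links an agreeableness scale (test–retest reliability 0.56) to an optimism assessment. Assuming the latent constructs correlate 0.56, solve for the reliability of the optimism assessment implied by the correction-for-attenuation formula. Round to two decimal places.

0.25

r_true = r_obs / √(r_xx · r_yy) ⇒ 0.56 = 0.21 / √(0.56 · r_yy).
√(0.56 · r_yy) = 0.21 / 0.56 = 0.3750; 0.56 · r_yy = 0.1406; r_yy = 0.1406 / 0.56 ≈ 0.25.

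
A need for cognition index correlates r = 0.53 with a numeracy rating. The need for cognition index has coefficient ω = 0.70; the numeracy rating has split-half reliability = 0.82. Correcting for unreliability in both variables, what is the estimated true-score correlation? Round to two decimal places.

0.70

r_true = r_obs / √(r_xx · r_yy) = 0.53 / √(0.70 × 0.82) = 0.53 / √0.5740 = 0.53 / 0.7576 ≈ 0.70.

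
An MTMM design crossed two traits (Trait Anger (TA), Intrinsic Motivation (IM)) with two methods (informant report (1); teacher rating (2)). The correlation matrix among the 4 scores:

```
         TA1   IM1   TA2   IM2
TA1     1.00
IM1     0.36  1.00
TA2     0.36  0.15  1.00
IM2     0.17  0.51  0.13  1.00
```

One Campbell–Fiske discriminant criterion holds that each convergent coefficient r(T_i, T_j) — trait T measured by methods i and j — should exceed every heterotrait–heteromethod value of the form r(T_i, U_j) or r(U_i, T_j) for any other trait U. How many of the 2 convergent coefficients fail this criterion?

Checking each validity diagonal entry against its comparison values:
TA (methods 1·2): 0.36 vs {0.17, 0.15} → pass.
IM (methods 1·2): 0.51 vs {0.15, 0.17} → pass.
0 of 2 fail.

0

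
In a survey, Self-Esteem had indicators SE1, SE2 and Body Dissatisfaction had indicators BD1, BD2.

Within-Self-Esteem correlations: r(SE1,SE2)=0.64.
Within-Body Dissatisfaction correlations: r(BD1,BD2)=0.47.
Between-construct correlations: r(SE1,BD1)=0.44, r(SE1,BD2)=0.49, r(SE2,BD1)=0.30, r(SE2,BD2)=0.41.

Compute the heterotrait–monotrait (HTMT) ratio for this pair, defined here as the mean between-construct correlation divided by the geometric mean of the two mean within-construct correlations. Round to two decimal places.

0.75

Mean heterotrait r = 1.64/4 = 0.4100.
Mean within-SE = 0.64/1 = 0.6400; mean within-BD = 0.47/1 = 0.4700.
Geometric mean = √(0.6400 × 0.4700) = 0.5485.
HTMT = 0.4100 / 0.5485 = 0.75.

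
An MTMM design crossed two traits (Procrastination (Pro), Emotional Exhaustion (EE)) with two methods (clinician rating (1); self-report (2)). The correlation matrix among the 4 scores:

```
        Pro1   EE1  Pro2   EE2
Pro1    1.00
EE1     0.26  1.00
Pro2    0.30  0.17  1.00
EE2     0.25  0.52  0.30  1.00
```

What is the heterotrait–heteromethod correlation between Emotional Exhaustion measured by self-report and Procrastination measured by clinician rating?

Different traits and methods: r(EE2, Pro1) = 0.25.

0.25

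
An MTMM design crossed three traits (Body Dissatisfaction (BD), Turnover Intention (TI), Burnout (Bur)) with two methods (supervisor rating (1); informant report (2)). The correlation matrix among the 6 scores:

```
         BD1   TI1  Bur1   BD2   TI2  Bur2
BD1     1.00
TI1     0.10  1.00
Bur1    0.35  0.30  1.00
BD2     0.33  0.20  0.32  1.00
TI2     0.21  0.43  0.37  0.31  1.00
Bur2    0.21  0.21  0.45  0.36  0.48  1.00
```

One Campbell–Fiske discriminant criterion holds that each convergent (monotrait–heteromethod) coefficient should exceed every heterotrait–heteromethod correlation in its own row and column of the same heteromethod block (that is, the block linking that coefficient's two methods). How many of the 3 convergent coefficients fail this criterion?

Checking each validity diagonal entry against its comparison values:
BD (methods 1·2): 0.33 vs {0.21, 0.20, 0.21, 0.32} → pass.
TI (methods 1·2): 0.43 vs {0.20, 0.21, 0.21, 0.37} → pass.
Bur (methods 1·2): 0.45 vs {0.32, 0.21, 0.37, 0.21} → pass.
0 of 3 fail.

0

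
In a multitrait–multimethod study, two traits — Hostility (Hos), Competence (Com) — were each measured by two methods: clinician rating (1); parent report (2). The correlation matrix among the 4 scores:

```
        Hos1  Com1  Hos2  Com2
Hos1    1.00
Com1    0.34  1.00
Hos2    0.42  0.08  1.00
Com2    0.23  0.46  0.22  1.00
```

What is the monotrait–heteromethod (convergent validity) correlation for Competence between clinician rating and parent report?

0.46

Same trait (Com), different methods: r(Com1, Com2) = 0.46.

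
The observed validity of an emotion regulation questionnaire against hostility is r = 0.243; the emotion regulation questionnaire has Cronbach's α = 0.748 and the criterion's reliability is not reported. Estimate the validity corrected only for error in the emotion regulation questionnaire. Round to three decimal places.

Single correction: r_c = r_obs / √r_xx = 0.243 / √0.748 = 0.243 / 0.8649 ≈ 0.281.

0.281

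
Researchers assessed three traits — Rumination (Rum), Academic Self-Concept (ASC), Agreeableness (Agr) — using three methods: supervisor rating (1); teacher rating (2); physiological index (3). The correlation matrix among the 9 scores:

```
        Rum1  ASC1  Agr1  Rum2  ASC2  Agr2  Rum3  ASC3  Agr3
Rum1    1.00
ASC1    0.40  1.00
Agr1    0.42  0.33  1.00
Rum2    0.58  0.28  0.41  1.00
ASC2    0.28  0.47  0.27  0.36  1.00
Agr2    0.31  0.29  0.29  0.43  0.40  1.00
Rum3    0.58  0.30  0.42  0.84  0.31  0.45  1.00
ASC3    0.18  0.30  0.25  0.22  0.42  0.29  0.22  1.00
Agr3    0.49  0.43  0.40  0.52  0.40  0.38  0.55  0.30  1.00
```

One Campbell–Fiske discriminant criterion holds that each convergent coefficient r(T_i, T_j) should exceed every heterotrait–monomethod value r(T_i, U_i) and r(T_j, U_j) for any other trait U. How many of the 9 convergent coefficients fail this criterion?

4

Checking each validity diagonal entry against its comparison values:
Rum (methods 1·2): 0.58 vs {0.40, 0.36, 0.42, 0.43} → pass.
Rum (methods 1·3): 0.58 vs {0.40, 0.22, 0.42, 0.55} → pass.
Rum (methods 2·3): 0.84 vs {0.36, 0.22, 0.43, 0.55} → pass.
ASC (methods 1·2): 0.47 vs {0.40, 0.36, 0.33, 0.40} → pass.
ASC (methods 1·3): 0.30 vs {0.40, 0.22, 0.33, 0.30} → fail.
ASC (methods 2·3): 0.42 vs {0.36, 0.22, 0.40, 0.30} → pass.
Agr (methods 1·2): 0.29 vs {0.42, 0.43, 0.33, 0.40} → fail.
Agr (methods 1·3): 0.40 vs {0.42, 0.55, 0.33, 0.30} → fail.
Agr (methods 2·3): 0.38 vs {0.43, 0.55, 0.40, 0.30} → fail.
4 of 9 fail.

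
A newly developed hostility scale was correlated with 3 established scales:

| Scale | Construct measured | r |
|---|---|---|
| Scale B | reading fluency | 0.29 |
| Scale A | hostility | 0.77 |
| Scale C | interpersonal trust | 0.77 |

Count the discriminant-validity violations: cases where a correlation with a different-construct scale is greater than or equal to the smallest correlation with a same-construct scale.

1

Convergent (same construct = hostility): Scale A.
Smallest convergent = 0.77. Discriminant values: 0.29, 0.77; count ≥ 0.77 → 1.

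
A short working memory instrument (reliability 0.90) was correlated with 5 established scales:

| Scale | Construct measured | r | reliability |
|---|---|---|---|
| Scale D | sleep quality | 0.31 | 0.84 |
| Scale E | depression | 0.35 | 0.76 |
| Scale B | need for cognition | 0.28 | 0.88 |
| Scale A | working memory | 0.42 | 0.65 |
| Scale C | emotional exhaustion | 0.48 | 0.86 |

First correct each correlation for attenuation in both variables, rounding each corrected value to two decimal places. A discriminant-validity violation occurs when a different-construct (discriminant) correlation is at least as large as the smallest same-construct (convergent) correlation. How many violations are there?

1

Disattenuated r (r / √(r_scale · r_new)):
  Scale D (disc): 0.31 / √(0.84·0.90) = 0.36
  Scale E (disc): 0.35 / √(0.76·0.90) = 0.42
  Scale B (disc): 0.28 / √(0.88·0.90) = 0.31
  Scale A (conv): 0.42 / √(0.65·0.90) = 0.55
  Scale C (disc): 0.48 / √(0.86·0.90) = 0.55
Smallest convergent = 0.55. Discriminant values: 0.36, 0.42, 0.31, 0.55; count ≥ 0.55 → 1.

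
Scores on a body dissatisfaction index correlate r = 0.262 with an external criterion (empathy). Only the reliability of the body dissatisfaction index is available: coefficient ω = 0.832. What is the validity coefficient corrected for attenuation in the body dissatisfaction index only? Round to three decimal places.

0.287

Single correction: r_c = r_obs / √r_xx = 0.262 / √0.832 = 0.262 / 0.9121 ≈ 0.287.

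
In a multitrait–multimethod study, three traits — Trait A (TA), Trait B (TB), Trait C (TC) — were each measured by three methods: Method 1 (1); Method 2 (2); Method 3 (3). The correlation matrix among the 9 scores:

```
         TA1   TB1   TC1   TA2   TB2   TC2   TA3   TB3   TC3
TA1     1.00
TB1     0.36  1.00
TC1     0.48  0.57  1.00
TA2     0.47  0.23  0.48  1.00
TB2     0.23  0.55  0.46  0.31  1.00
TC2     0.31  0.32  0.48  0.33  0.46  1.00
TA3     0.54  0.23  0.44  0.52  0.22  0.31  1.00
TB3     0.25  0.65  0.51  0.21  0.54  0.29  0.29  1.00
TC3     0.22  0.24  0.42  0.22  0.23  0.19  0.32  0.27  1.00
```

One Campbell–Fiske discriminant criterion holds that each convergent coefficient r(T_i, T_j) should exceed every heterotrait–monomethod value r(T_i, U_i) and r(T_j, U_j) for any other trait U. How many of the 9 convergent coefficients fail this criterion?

Checking each validity diagonal entry against its comparison values:
TA (methods 1·2): 0.47 vs {0.36, 0.31, 0.48, 0.33} → fail.
TA (methods 1·3): 0.54 vs {0.36, 0.29, 0.48, 0.32} → pass.
TA (methods 2·3): 0.52 vs {0.31, 0.29, 0.33, 0.32} → pass.
TB (methods 1·2): 0.55 vs {0.36, 0.31, 0.57, 0.46} → fail.
TB (methods 1·3): 0.65 vs {0.36, 0.29, 0.57, 0.27} → pass.
TB (methods 2·3): 0.54 vs {0.31, 0.29, 0.46, 0.27} → pass.
TC (methods 1·2): 0.48 vs {0.48, 0.33, 0.57, 0.46} → fail.
TC (methods 1·3): 0.42 vs {0.48, 0.32, 0.57, 0.27} → fail.
TC (methods 2·3): 0.19 vs {0.33, 0.32, 0.46, 0.27} → fail.
5 of 9 fail.

5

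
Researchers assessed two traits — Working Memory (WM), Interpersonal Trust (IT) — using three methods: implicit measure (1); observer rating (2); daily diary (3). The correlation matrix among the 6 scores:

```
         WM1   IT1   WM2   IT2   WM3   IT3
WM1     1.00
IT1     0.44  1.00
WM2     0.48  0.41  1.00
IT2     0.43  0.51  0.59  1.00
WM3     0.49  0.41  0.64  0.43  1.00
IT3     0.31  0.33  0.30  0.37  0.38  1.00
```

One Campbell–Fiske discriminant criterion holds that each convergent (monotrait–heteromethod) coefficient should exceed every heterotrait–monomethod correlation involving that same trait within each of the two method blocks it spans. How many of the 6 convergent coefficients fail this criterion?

Checking each validity diagonal entry against its comparison values:
WM (methods 1·2): 0.48 vs {0.44, 0.59} → fail.
WM (methods 1·3): 0.49 vs {0.44, 0.38} → pass.
WM (methods 2·3): 0.64 vs {0.59, 0.38} → pass.
IT (methods 1·2): 0.51 vs {0.44, 0.59} → fail.
IT (methods 1·3): 0.33 vs {0.44, 0.38} → fail.
IT (methods 2·3): 0.37 vs {0.59, 0.38} → fail.
4 of 6 fail.

4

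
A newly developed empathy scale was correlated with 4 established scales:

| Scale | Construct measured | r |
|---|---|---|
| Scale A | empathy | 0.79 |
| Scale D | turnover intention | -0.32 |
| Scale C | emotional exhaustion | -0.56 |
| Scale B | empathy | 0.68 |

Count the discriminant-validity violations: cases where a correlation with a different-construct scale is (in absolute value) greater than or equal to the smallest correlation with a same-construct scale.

0

Convergent (same construct = empathy): Scale A, Scale B.
Smallest convergent = 0.68. Discriminant |r|: 0.32, 0.56; count ≥ 0.68 → 0.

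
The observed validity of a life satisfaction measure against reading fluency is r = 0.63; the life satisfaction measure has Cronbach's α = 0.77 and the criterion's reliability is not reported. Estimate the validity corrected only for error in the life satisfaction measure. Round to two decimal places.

0.72

Single correction: r_c = r_obs / √r_xx = 0.63 / √0.77 = 0.63 / 0.8775 ≈ 0.72.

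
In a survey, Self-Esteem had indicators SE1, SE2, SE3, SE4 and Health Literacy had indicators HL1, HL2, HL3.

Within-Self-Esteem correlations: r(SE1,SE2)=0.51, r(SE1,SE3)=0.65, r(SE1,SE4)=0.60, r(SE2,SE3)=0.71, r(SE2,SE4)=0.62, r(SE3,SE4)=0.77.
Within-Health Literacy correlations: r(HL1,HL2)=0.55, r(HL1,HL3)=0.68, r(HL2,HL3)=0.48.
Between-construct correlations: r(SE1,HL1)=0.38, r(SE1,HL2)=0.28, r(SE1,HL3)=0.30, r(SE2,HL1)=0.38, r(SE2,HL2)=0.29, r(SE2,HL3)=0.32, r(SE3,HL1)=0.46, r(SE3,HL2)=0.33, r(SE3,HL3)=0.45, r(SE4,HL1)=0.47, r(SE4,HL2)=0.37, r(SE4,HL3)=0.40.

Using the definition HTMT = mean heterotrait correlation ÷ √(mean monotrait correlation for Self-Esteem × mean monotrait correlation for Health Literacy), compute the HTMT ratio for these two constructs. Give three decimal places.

0.610

Mean heterotrait r = 4.43/12 = 0.3692.
Mean within-SE = 3.86/6 = 0.6433; mean within-HL = 1.71/3 = 0.5700.
Geometric mean = √(0.6433 × 0.5700) = 0.6055.
HTMT = 0.3692 / 0.6055 = 0.610.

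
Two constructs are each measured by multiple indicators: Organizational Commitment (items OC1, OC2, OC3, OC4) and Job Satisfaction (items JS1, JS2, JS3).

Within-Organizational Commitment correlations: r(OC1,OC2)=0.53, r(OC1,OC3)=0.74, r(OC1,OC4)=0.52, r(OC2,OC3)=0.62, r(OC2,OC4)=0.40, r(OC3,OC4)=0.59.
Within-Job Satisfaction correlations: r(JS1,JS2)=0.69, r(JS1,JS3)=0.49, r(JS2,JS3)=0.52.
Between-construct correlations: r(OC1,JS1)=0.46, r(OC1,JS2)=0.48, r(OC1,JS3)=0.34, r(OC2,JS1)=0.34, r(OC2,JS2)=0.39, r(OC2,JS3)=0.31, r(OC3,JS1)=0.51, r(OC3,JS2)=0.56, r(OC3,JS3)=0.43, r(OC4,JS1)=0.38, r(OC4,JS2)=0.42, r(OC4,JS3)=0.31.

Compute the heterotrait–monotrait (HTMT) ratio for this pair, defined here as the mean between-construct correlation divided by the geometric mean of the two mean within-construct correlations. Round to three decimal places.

Between-construct mean = 4.93/12 = 0.4108.
Mean within-OC = 3.40/6 = 0.5667; mean within-JS = 1.70/3 = 0.5667.
Geometric mean = √(0.5667 × 0.5667) = 0.5667.
HTMT = 0.4108 / 0.5667 = 0.725.

0.725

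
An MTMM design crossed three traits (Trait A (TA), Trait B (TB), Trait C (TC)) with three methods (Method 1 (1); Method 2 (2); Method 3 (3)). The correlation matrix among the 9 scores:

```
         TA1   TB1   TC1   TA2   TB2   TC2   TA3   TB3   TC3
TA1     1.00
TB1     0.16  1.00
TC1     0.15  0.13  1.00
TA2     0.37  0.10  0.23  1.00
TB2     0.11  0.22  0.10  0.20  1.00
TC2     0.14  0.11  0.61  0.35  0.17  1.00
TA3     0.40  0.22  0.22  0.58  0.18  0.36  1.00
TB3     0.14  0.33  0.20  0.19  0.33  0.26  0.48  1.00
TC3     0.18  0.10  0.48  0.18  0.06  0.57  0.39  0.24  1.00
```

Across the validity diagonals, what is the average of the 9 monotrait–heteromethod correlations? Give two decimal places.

Convergent values: 0.37, 0.40, 0.58, 0.22, 0.33, 0.33, 0.61, 0.48, 0.57; mean = 3.89/9 = 0.43.

0.43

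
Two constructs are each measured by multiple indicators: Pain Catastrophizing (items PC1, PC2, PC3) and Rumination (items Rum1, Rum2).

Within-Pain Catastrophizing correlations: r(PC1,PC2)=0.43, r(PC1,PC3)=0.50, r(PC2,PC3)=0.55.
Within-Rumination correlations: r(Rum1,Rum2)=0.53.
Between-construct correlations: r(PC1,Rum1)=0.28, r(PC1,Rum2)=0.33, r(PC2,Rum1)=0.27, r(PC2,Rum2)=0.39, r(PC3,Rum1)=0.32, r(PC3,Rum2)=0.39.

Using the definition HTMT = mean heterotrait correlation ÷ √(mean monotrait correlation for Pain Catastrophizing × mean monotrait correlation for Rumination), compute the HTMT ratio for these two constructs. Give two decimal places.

0.65

Mean heterotrait r = 1.98/6 = 0.3300.
Mean within-PC = 1.48/3 = 0.4933; mean within-Rum = 0.53/1 = 0.5300.
Geometric mean = √(0.4933 × 0.5300) = 0.5113.
HTMT = 0.3300 / 0.5113 = 0.65.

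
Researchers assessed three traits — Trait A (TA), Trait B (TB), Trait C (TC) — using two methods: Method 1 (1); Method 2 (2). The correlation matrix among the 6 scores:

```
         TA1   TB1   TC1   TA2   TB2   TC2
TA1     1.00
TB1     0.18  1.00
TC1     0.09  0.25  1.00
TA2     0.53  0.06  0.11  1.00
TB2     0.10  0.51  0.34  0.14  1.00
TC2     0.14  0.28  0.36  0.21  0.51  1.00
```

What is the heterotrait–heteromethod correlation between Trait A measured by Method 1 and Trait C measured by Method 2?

0.14

Different traits and methods: r(TA1, TC2) = 0.14.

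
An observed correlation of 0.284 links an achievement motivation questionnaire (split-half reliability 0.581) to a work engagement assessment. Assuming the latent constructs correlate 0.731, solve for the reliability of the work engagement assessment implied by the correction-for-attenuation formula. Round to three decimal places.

0.260

r_true = r_obs / √(r_xx · r_yy) ⇒ 0.731 = 0.284 / √(0.581 · r_yy).
√(0.581 · r_yy) = 0.284 / 0.731 = 0.3885; 0.581 · r_yy = 0.1509; r_yy = 0.1509 / 0.581 ≈ 0.260.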